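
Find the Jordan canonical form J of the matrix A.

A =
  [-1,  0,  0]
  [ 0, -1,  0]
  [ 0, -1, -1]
J_2(-1) ⊕ J_1(-1)

The characteristic polynomial is
  det(x·I − A) = x^3 + 3*x^2 + 3*x + 1 = (x + 1)^3

Eigenvalues and multiplicities (the geometric multiplicity of λ is n − rank(A − λI), which equals the number of Jordan blocks for λ):
  λ = -1: algebraic multiplicity = 3, geometric multiplicity = 2

Determining the block sizes for each eigenvalue:
  λ = -1: 2 blocks summing to 3 forces exactly one block of size 2 and the rest size 1 → block sizes [2, 1]

Assembling the blocks gives a Jordan form
J =
  [-1,  1,  0]
  [ 0, -1,  0]
  [ 0,  0, -1]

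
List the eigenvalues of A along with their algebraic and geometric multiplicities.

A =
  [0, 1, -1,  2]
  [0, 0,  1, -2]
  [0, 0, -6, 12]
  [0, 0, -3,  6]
λ = 0: alg = 4, geom = 2

Step 1 — factor the characteristic polynomial to read off the algebraic multiplicities:
  χ_A(x) = x^4

Step 2 — compute geometric multiplicities via the rank-nullity identity g(λ) = n − rank(A − λI):
  rank(A − (0)·I) = 2, so dim ker(A − (0)·I) = n − 2 = 2

Summary:
  λ = 0: algebraic multiplicity = 4, geometric multiplicity = 2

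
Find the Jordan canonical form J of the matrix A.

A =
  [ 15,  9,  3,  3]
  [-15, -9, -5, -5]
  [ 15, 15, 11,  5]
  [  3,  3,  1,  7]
J_2(6) ⊕ J_1(6) ⊕ J_1(6)

The characteristic polynomial is
  det(x·I − A) = x^4 - 24*x^3 + 216*x^2 - 864*x + 1296 = (x - 6)^4

Eigenvalues and multiplicities (the geometric multiplicity of λ is n − rank(A − λI), which equals the number of Jordan blocks for λ):
  λ = 6: algebraic multiplicity = 4, geometric multiplicity = 3

Determining the block sizes for each eigenvalue:
  λ = 6: 3 blocks summing to 4 forces exactly one block of size 2 and the rest size 1 → block sizes [2, 1, 1]

Assembling the blocks gives a Jordan form
J =
  [6, 1, 0, 0]
  [0, 6, 0, 0]
  [0, 0, 6, 0]
  [0, 0, 0, 6]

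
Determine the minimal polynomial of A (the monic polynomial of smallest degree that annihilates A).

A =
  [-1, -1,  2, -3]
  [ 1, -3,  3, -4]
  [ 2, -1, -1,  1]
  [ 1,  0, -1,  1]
x^2 + 2*x + 1

The characteristic polynomial is χ_A(x) = (x + 1)^4, so the eigenvalues are known. The minimal polynomial is
  m_A(x) = Π_λ (x − λ)^{k_λ}
where k_λ is the size of the *largest* Jordan block for λ (equivalently, the smallest k with (A − λI)^k v = 0 for every generalised eigenvector v of λ).

  λ = -1: largest Jordan block has size 2, contributing (x + 1)^2

So m_A(x) = (x + 1)^2 = x^2 + 2*x + 1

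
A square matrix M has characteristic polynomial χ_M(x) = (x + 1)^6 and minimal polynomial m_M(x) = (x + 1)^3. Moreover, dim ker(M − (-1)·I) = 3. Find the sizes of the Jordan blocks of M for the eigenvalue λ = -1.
Block sizes for λ = -1: [3, 2, 1]

Step 1 — from the characteristic polynomial, algebraic multiplicity of λ = -1 is 6. From dim ker(M − (-1)·I) = 3, there are exactly 3 Jordan blocks for λ = -1.
Step 2 — from the minimal polynomial, the factor (x + 1)^3 tells us the largest block for λ = -1 has size 3.
Step 3 — with total size 6, 3 blocks, and largest block 3, the block sizes (in nonincreasing order) are [3, 2, 1].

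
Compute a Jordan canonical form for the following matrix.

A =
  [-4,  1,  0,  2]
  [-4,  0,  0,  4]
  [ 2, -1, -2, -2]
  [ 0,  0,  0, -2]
J_2(-2) ⊕ J_1(-2) ⊕ J_1(-2)

The characteristic polynomial is
  det(x·I − A) = x^4 + 8*x^3 + 24*x^2 + 32*x + 16 = (x + 2)^4

Eigenvalues and multiplicities (the geometric multiplicity of λ is n − rank(A − λI), which equals the number of Jordan blocks for λ):
  λ = -2: algebraic multiplicity = 4, geometric multiplicity = 3

Determining the block sizes for each eigenvalue:
  λ = -2: 3 blocks summing to 4 forces exactly one block of size 2 and the rest size 1 → block sizes [2, 1, 1]

Assembling the blocks gives a Jordan form
J =
  [-2,  1,  0,  0]
  [ 0, -2,  0,  0]
  [ 0,  0, -2,  0]
  [ 0,  0,  0, -2]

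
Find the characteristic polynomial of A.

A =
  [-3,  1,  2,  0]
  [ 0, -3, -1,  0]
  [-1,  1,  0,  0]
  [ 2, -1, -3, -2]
x^4 + 8*x^3 + 24*x^2 + 32*x + 16

Expanding det(x·I − A) (e.g. by cofactor expansion or by noting that A is similar to its Jordan form J, which has the same characteristic polynomial as A) gives
  χ_A(x) = x^4 + 8*x^3 + 24*x^2 + 32*x + 16
which factors as (x + 2)^4. The eigenvalues (with algebraic multiplicities) are λ = -2 with multiplicity 4.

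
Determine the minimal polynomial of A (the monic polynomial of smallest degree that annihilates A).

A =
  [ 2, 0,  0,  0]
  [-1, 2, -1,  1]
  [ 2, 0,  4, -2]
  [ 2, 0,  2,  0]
x^2 - 4*x + 4

The characteristic polynomial is χ_A(x) = (x - 2)^4, so the eigenvalues are known. The minimal polynomial is
  m_A(x) = Π_λ (x − λ)^{k_λ}
where k_λ is the size of the *largest* Jordan block for λ (equivalently, the smallest k with (A − λI)^k v = 0 for every generalised eigenvector v of λ).

  λ = 2: largest Jordan block has size 2, contributing (x − 2)^2

So m_A(x) = (x - 2)^2 = x^2 - 4*x + 4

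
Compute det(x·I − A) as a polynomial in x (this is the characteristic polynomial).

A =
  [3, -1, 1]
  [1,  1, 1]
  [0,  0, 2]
x^3 - 6*x^2 + 12*x - 8

Expanding det(x·I − A) (e.g. by cofactor expansion or by noting that A is similar to its Jordan form J, which has the same characteristic polynomial as A) gives
  χ_A(x) = x^3 - 6*x^2 + 12*x - 8
which factors as (x - 2)^3. The eigenvalues (with algebraic multiplicities) are λ = 2 with multiplicity 3.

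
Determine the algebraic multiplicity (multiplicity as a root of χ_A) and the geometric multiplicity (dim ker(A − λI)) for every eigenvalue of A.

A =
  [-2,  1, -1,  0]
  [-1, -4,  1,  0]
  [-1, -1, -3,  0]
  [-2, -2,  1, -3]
λ = -3: alg = 4, geom = 2

Step 1 — factor the characteristic polynomial to read off the algebraic multiplicities:
  χ_A(x) = (x + 3)^4

Step 2 — compute geometric multiplicities via the rank-nullity identity g(λ) = n − rank(A − λI):
  rank(A − (-3)·I) = 2, so dim ker(A − (-3)·I) = n − 2 = 2

Summary:
  λ = -3: algebraic multiplicity = 4, geometric multiplicity = 2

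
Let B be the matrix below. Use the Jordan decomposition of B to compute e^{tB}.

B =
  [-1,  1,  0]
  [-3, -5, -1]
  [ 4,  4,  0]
e^{tB} =
  [-t^2*exp(-2*t) + t*exp(-2*t) + exp(-2*t), -t^2*exp(-2*t) + t*exp(-2*t), -t^2*exp(-2*t)/2]
  [t^2*exp(-2*t) - 3*t*exp(-2*t), t^2*exp(-2*t) - 3*t*exp(-2*t) + exp(-2*t), t^2*exp(-2*t)/2 - t*exp(-2*t)]
  [4*t*exp(-2*t), 4*t*exp(-2*t), 2*t*exp(-2*t) + exp(-2*t)]

Strategy: write B = P · J · P⁻¹ where J is a Jordan canonical form, so e^{tB} = P · e^{tJ} · P⁻¹, and e^{tJ} can be computed block-by-block.

B has Jordan form
J =
  [-2,  1,  0]
  [ 0, -2,  1]
  [ 0,  0, -2]
(up to reordering of blocks).

Per-block formulas:
  For a 3×3 Jordan block J_3(-2): exp(t · J_3(-2)) = e^(-2t)·(I + t·N + (t^2/2)·N^2), where N is the 3×3 nilpotent shift.

After assembling e^{tJ} and conjugating by P, we get:

e^{tB} =
  [-t^2*exp(-2*t) + t*exp(-2*t) + exp(-2*t), -t^2*exp(-2*t) + t*exp(-2*t), -t^2*exp(-2*t)/2]
  [t^2*exp(-2*t) - 3*t*exp(-2*t), t^2*exp(-2*t) - 3*t*exp(-2*t) + exp(-2*t), t^2*exp(-2*t)/2 - t*exp(-2*t)]
  [4*t*exp(-2*t), 4*t*exp(-2*t), 2*t*exp(-2*t) + exp(-2*t)]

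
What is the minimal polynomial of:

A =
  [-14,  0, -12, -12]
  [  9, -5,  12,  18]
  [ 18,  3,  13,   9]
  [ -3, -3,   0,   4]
x^2 + x - 2

The characteristic polynomial is χ_A(x) = (x - 1)^2*(x + 2)^2, so the eigenvalues are known. The minimal polynomial is
  m_A(x) = Π_λ (x − λ)^{k_λ}
where k_λ is the size of the *largest* Jordan block for λ (equivalently, the smallest k with (A − λI)^k v = 0 for every generalised eigenvector v of λ).

  λ = -2: largest Jordan block has size 1, contributing (x + 2)
  λ = 1: largest Jordan block has size 1, contributing (x − 1)

So m_A(x) = (x - 1)*(x + 2) = x^2 + x - 2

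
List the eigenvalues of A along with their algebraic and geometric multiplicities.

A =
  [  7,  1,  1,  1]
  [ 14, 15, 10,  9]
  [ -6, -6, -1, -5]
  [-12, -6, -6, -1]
λ = 5: alg = 4, geom = 2

Step 1 — factor the characteristic polynomial to read off the algebraic multiplicities:
  χ_A(x) = (x - 5)^4

Step 2 — compute geometric multiplicities via the rank-nullity identity g(λ) = n − rank(A − λI):
  rank(A − (5)·I) = 2, so dim ker(A − (5)·I) = n − 2 = 2

Summary:
  λ = 5: algebraic multiplicity = 4, geometric multiplicity = 2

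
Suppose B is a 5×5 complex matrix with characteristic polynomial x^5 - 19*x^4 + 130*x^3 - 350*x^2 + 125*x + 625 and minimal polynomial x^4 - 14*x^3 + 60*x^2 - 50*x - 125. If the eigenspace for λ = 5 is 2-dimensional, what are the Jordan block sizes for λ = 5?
Block sizes for λ = 5: [3, 1]

Step 1 — from the characteristic polynomial, algebraic multiplicity of λ = 5 is 4. From dim ker(B − (5)·I) = 2, there are exactly 2 Jordan blocks for λ = 5.
Step 2 — from the minimal polynomial, the factor (x − 5)^3 tells us the largest block for λ = 5 has size 3.
Step 3 — with total size 4, 2 blocks, and largest block 3, the block sizes (in nonincreasing order) are [3, 1].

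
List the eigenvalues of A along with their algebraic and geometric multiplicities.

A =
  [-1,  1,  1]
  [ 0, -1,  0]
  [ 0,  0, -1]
λ = -1: alg = 3, geom = 2

Step 1 — factor the characteristic polynomial to read off the algebraic multiplicities:
  χ_A(x) = (x + 1)^3

Step 2 — compute geometric multiplicities via the rank-nullity identity g(λ) = n − rank(A − λI):
  rank(A − (-1)·I) = 1, so dim ker(A − (-1)·I) = n − 1 = 2

Summary:
  λ = -1: algebraic multiplicity = 3, geometric multiplicity = 2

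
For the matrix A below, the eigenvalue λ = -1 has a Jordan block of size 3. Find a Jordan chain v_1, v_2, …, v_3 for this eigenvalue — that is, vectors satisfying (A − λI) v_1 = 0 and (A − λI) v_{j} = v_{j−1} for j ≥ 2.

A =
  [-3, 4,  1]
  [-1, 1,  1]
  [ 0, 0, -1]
A Jordan chain for λ = -1 of length 3:
v_1 = (2, 1, 0)ᵀ
v_2 = (1, 1, 0)ᵀ
v_3 = (0, 0, 1)ᵀ

Let N = A − (-1)·I. We want v_3 with N^3 v_3 = 0 but N^2 v_3 ≠ 0; then v_{j-1} := N · v_j for j = 3, …, 2.

Pick v_3 = (0, 0, 1)ᵀ.
Then v_2 = N · v_3 = (1, 1, 0)ᵀ.
Then v_1 = N · v_2 = (2, 1, 0)ᵀ.

Sanity check: (A − (-1)·I) v_1 = (0, 0, 0)ᵀ = 0. ✓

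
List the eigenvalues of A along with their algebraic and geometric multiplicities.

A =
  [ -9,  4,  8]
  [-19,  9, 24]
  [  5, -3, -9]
λ = -3: alg = 3, geom = 1

Step 1 — factor the characteristic polynomial to read off the algebraic multiplicities:
  χ_A(x) = (x + 3)^3

Step 2 — compute geometric multiplicities via the rank-nullity identity g(λ) = n − rank(A − λI):
  rank(A − (-3)·I) = 2, so dim ker(A − (-3)·I) = n − 2 = 1

Summary:
  λ = -3: algebraic multiplicity = 3, geometric multiplicity = 1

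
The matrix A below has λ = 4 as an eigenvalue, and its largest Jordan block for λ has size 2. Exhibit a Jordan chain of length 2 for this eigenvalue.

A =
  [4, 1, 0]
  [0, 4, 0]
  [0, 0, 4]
A Jordan chain for λ = 4 of length 2:
v_1 = (1, 0, 0)ᵀ
v_2 = (0, 1, 0)ᵀ

Let N = A − (4)·I. We want v_2 with N^2 v_2 = 0 but N^1 v_2 ≠ 0; then v_{j-1} := N · v_j for j = 2, …, 2.

Pick v_2 = (0, 1, 0)ᵀ.
Then v_1 = N · v_2 = (1, 0, 0)ᵀ.

Sanity check: (A − (4)·I) v_1 = (0, 0, 0)ᵀ = 0. ✓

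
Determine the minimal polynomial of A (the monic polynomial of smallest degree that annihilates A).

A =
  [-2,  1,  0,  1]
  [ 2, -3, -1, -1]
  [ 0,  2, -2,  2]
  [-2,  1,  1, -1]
x^2 + 4*x + 4

The characteristic polynomial is χ_A(x) = (x + 2)^4, so the eigenvalues are known. The minimal polynomial is
  m_A(x) = Π_λ (x − λ)^{k_λ}
where k_λ is the size of the *largest* Jordan block for λ (equivalently, the smallest k with (A − λI)^k v = 0 for every generalised eigenvector v of λ).

  λ = -2: largest Jordan block has size 2, contributing (x + 2)^2

So m_A(x) = (x + 2)^2 = x^2 + 4*x + 4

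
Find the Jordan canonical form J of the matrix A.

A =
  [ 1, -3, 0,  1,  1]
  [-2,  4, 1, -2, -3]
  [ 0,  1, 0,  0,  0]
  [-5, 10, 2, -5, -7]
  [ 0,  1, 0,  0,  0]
J_3(0) ⊕ J_2(0)

The characteristic polynomial is
  det(x·I − A) = x^5

Eigenvalues and multiplicities (the geometric multiplicity of λ is n − rank(A − λI), which equals the number of Jordan blocks for λ):
  λ = 0: algebraic multiplicity = 5, geometric multiplicity = 2

Determining the block sizes for each eigenvalue:
  λ = 0: with am = 5 and gm = 2, the partition is not yet determined (e.g. several partitions of 5 into 2 parts exist). Let N = A − (0)·I. Computing rank(N^1) = 3, rank(N^2) = 1, rank(N^3) = 0; the number of blocks of size ≥ j is rank(N^{j−1}) − rank(N^j), giving [2, 2, 1]. So we have 1 block(s) of size 3, 1 block(s) of size 2 → block sizes [3, 2]

Assembling the blocks gives a Jordan form
J =
  [0, 1, 0, 0, 0]
  [0, 0, 1, 0, 0]
  [0, 0, 0, 0, 0]
  [0, 0, 0, 0, 1]
  [0, 0, 0, 0, 0]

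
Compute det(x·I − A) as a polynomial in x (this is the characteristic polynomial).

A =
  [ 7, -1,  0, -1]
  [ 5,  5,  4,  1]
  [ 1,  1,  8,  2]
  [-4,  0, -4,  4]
x^4 - 24*x^3 + 216*x^2 - 864*x + 1296

Expanding det(x·I − A) (e.g. by cofactor expansion or by noting that A is similar to its Jordan form J, which has the same characteristic polynomial as A) gives
  χ_A(x) = x^4 - 24*x^3 + 216*x^2 - 864*x + 1296
which factors as (x - 6)^4. The eigenvalues (with algebraic multiplicities) are λ = 6 with multiplicity 4.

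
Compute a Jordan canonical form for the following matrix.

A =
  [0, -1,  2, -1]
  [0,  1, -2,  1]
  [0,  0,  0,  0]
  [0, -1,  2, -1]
J_2(0) ⊕ J_1(0) ⊕ J_1(0)

The characteristic polynomial is
  det(x·I − A) = x^4

Eigenvalues and multiplicities (the geometric multiplicity of λ is n − rank(A − λI), which equals the number of Jordan blocks for λ):
  λ = 0: algebraic multiplicity = 4, geometric multiplicity = 3

Determining the block sizes for each eigenvalue:
  λ = 0: 3 blocks summing to 4 forces exactly one block of size 2 and the rest size 1 → block sizes [2, 1, 1]

Assembling the blocks gives a Jordan form
J =
  [0, 1, 0, 0]
  [0, 0, 0, 0]
  [0, 0, 0, 0]
  [0, 0, 0, 0]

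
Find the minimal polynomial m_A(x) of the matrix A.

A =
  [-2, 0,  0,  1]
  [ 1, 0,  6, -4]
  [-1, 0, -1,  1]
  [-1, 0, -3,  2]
x^4 + x^3

The characteristic polynomial is χ_A(x) = x^3*(x + 1), so the eigenvalues are known. The minimal polynomial is
  m_A(x) = Π_λ (x − λ)^{k_λ}
where k_λ is the size of the *largest* Jordan block for λ (equivalently, the smallest k with (A − λI)^k v = 0 for every generalised eigenvector v of λ).

  λ = -1: largest Jordan block has size 1, contributing (x + 1)
  λ = 0: largest Jordan block has size 3, contributing (x − 0)^3

So m_A(x) = x^3*(x + 1) = x^4 + x^3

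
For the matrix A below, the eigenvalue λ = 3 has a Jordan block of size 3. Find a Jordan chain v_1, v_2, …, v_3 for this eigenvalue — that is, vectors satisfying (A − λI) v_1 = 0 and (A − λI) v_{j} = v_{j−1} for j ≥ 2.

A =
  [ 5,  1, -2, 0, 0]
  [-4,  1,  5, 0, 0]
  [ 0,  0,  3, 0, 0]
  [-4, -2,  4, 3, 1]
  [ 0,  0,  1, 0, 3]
A Jordan chain for λ = 3 of length 3:
v_1 = (1, -2, 0, -1, 0)ᵀ
v_2 = (-2, 5, 0, 4, 1)ᵀ
v_3 = (0, 0, 1, 0, 0)ᵀ

Let N = A − (3)·I. We want v_3 with N^3 v_3 = 0 but N^2 v_3 ≠ 0; then v_{j-1} := N · v_j for j = 3, …, 2.

Pick v_3 = (0, 0, 1, 0, 0)ᵀ.
Then v_2 = N · v_3 = (-2, 5, 0, 4, 1)ᵀ.
Then v_1 = N · v_2 = (1, -2, 0, -1, 0)ᵀ.

Sanity check: (A − (3)·I) v_1 = (0, 0, 0, 0, 0)ᵀ = 0. ✓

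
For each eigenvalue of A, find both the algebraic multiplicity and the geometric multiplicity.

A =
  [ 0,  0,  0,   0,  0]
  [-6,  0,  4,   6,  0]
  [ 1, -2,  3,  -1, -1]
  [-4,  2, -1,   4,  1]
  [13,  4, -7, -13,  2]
λ = 0: alg = 2, geom = 2; λ = 3: alg = 3, geom = 1

Step 1 — factor the characteristic polynomial to read off the algebraic multiplicities:
  χ_A(x) = x^2*(x - 3)^3

Step 2 — compute geometric multiplicities via the rank-nullity identity g(λ) = n − rank(A − λI):
  rank(A − (0)·I) = 3, so dim ker(A − (0)·I) = n − 3 = 2
  rank(A − (3)·I) = 4, so dim ker(A − (3)·I) = n − 4 = 1

Summary:
  λ = 0: algebraic multiplicity = 2, geometric multiplicity = 2
  λ = 3: algebraic multiplicity = 3, geometric multiplicity = 1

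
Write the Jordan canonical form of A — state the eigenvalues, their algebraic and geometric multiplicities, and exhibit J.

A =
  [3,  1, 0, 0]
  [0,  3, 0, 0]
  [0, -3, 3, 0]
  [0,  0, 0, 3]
J_2(3) ⊕ J_1(3) ⊕ J_1(3)

The characteristic polynomial is
  det(x·I − A) = x^4 - 12*x^3 + 54*x^2 - 108*x + 81 = (x - 3)^4

Eigenvalues and multiplicities (the geometric multiplicity of λ is n − rank(A − λI), which equals the number of Jordan blocks for λ):
  λ = 3: algebraic multiplicity = 4, geometric multiplicity = 3

Determining the block sizes for each eigenvalue:
  λ = 3: 3 blocks summing to 4 forces exactly one block of size 2 and the rest size 1 → block sizes [2, 1, 1]

Assembling the blocks gives a Jordan form
J =
  [3, 1, 0, 0]
  [0, 3, 0, 0]
  [0, 0, 3, 0]
  [0, 0, 0, 3]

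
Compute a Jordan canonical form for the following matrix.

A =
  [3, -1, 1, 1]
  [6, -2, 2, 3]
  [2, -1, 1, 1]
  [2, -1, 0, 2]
J_3(1) ⊕ J_1(1)

The characteristic polynomial is
  det(x·I − A) = x^4 - 4*x^3 + 6*x^2 - 4*x + 1 = (x - 1)^4

Eigenvalues and multiplicities (the geometric multiplicity of λ is n − rank(A − λI), which equals the number of Jordan blocks for λ):
  λ = 1: algebraic multiplicity = 4, geometric multiplicity = 2

Determining the block sizes for each eigenvalue:
  λ = 1: with am = 4 and gm = 2, the partition is not yet determined (e.g. several partitions of 4 into 2 parts exist). Let N = A − (1)·I. Computing rank(N^1) = 2, rank(N^2) = 1, rank(N^3) = 0; the number of blocks of size ≥ j is rank(N^{j−1}) − rank(N^j), giving [2, 1, 1]. So we have 1 block(s) of size 3, 1 block(s) of size 1 → block sizes [3, 1]

Assembling the blocks gives a Jordan form
J =
  [1, 1, 0, 0]
  [0, 1, 1, 0]
  [0, 0, 1, 0]
  [0, 0, 0, 1]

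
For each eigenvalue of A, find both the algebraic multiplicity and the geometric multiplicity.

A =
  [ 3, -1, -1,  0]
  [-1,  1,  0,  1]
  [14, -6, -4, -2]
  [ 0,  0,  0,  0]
λ = 0: alg = 4, geom = 2

Step 1 — factor the characteristic polynomial to read off the algebraic multiplicities:
  χ_A(x) = x^4

Step 2 — compute geometric multiplicities via the rank-nullity identity g(λ) = n − rank(A − λI):
  rank(A − (0)·I) = 2, so dim ker(A − (0)·I) = n − 2 = 2

Summary:
  λ = 0: algebraic multiplicity = 4, geometric multiplicity = 2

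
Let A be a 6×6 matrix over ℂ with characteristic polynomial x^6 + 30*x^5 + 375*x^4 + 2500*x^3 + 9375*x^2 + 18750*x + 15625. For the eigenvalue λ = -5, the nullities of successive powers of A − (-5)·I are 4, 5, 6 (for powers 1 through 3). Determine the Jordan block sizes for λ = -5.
Block sizes for λ = -5: [3, 1, 1, 1]

From the dimensions of kernels of powers, the number of Jordan blocks of size at least j is d_j − d_{j−1} where d_j = dim ker(N^j) (with d_0 = 0). Computing the differences gives [4, 1, 1].
The number of blocks of size exactly k is (#blocks of size ≥ k) − (#blocks of size ≥ k + 1), so the partition is: 3 block(s) of size 1, 1 block(s) of size 3.
In nonincreasing order the block sizes are [3, 1, 1, 1].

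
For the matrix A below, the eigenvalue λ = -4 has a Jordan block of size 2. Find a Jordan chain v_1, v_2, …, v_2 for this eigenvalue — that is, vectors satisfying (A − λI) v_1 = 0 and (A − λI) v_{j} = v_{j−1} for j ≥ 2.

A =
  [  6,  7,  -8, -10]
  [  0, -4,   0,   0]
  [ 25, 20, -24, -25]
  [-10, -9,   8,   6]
A Jordan chain for λ = -4 of length 2:
v_1 = (10, 0, 25, -10)ᵀ
v_2 = (1, 0, 0, 0)ᵀ

Let N = A − (-4)·I. We want v_2 with N^2 v_2 = 0 but N^1 v_2 ≠ 0; then v_{j-1} := N · v_j for j = 2, …, 2.

Pick v_2 = (1, 0, 0, 0)ᵀ.
Then v_1 = N · v_2 = (10, 0, 25, -10)ᵀ.

Sanity check: (A − (-4)·I) v_1 = (0, 0, 0, 0)ᵀ = 0. ✓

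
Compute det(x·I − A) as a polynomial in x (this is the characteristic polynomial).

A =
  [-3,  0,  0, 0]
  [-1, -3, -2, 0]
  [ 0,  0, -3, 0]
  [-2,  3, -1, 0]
x^4 + 9*x^3 + 27*x^2 + 27*x

Expanding det(x·I − A) (e.g. by cofactor expansion or by noting that A is similar to its Jordan form J, which has the same characteristic polynomial as A) gives
  χ_A(x) = x^4 + 9*x^3 + 27*x^2 + 27*x
which factors as x*(x + 3)^3. The eigenvalues (with algebraic multiplicities) are λ = -3 with multiplicity 3, λ = 0 with multiplicity 1.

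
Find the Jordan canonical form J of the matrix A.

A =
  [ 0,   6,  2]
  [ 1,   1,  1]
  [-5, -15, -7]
J_2(-2) ⊕ J_1(-2)

The characteristic polynomial is
  det(x·I − A) = x^3 + 6*x^2 + 12*x + 8 = (x + 2)^3

Eigenvalues and multiplicities (the geometric multiplicity of λ is n − rank(A − λI), which equals the number of Jordan blocks for λ):
  λ = -2: algebraic multiplicity = 3, geometric multiplicity = 2

Determining the block sizes for each eigenvalue:
  λ = -2: 2 blocks summing to 3 forces exactly one block of size 2 and the rest size 1 → block sizes [2, 1]

Assembling the blocks gives a Jordan form
J =
  [-2,  1,  0]
  [ 0, -2,  0]
  [ 0,  0, -2]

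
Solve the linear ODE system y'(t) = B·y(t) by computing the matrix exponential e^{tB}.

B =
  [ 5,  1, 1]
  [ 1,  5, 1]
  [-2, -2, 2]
e^{tB} =
  [t*exp(4*t) + exp(4*t), t*exp(4*t), t*exp(4*t)]
  [t*exp(4*t), t*exp(4*t) + exp(4*t), t*exp(4*t)]
  [-2*t*exp(4*t), -2*t*exp(4*t), -2*t*exp(4*t) + exp(4*t)]

Strategy: write B = P · J · P⁻¹ where J is a Jordan canonical form, so e^{tB} = P · e^{tJ} · P⁻¹, and e^{tJ} can be computed block-by-block.

B has Jordan form
J =
  [4, 1, 0]
  [0, 4, 0]
  [0, 0, 4]
(up to reordering of blocks).

Per-block formulas:
  For a 1×1 block at λ = 4: exp(t · [4]) = [e^(4t)].
  For a 2×2 Jordan block J_2(4): exp(t · J_2(4)) = e^(4t)·(I + t·N), where N is the 2×2 nilpotent shift.

After assembling e^{tJ} and conjugating by P, we get:

e^{tB} =
  [t*exp(4*t) + exp(4*t), t*exp(4*t), t*exp(4*t)]
  [t*exp(4*t), t*exp(4*t) + exp(4*t), t*exp(4*t)]
  [-2*t*exp(4*t), -2*t*exp(4*t), -2*t*exp(4*t) + exp(4*t)]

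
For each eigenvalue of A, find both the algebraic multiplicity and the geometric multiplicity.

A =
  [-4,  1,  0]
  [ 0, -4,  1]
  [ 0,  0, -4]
λ = -4: alg = 3, geom = 1

Step 1 — factor the characteristic polynomial to read off the algebraic multiplicities:
  χ_A(x) = (x + 4)^3

Step 2 — compute geometric multiplicities via the rank-nullity identity g(λ) = n − rank(A − λI):
  rank(A − (-4)·I) = 2, so dim ker(A − (-4)·I) = n − 2 = 1

Summary:
  λ = -4: algebraic multiplicity = 3, geometric multiplicity = 1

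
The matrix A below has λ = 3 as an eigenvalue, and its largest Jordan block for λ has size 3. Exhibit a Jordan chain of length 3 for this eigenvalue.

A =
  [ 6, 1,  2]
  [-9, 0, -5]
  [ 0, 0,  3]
A Jordan chain for λ = 3 of length 3:
v_1 = (1, -3, 0)ᵀ
v_2 = (2, -5, 0)ᵀ
v_3 = (0, 0, 1)ᵀ

Let N = A − (3)·I. We want v_3 with N^3 v_3 = 0 but N^2 v_3 ≠ 0; then v_{j-1} := N · v_j for j = 3, …, 2.

Pick v_3 = (0, 0, 1)ᵀ.
Then v_2 = N · v_3 = (2, -5, 0)ᵀ.
Then v_1 = N · v_2 = (1, -3, 0)ᵀ.

Sanity check: (A − (3)·I) v_1 = (0, 0, 0)ᵀ = 0. ✓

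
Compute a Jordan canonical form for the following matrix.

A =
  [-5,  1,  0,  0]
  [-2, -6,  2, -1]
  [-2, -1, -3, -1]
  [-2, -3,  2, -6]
J_3(-5) ⊕ J_1(-5)

The characteristic polynomial is
  det(x·I − A) = x^4 + 20*x^3 + 150*x^2 + 500*x + 625 = (x + 5)^4

Eigenvalues and multiplicities (the geometric multiplicity of λ is n − rank(A − λI), which equals the number of Jordan blocks for λ):
  λ = -5: algebraic multiplicity = 4, geometric multiplicity = 2

Determining the block sizes for each eigenvalue:
  λ = -5: with am = 4 and gm = 2, the partition is not yet determined (e.g. several partitions of 4 into 2 parts exist). Let N = A − (-5)·I. Computing rank(N^1) = 2, rank(N^2) = 1, rank(N^3) = 0; the number of blocks of size ≥ j is rank(N^{j−1}) − rank(N^j), giving [2, 1, 1]. So we have 1 block(s) of size 3, 1 block(s) of size 1 → block sizes [3, 1]

Assembling the blocks gives a Jordan form
J =
  [-5,  1,  0,  0]
  [ 0, -5,  1,  0]
  [ 0,  0, -5,  0]
  [ 0,  0,  0, -5]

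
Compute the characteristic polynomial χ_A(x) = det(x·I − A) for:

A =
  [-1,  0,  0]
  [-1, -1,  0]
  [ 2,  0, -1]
x^3 + 3*x^2 + 3*x + 1

Expanding det(x·I − A) (e.g. by cofactor expansion or by noting that A is similar to its Jordan form J, which has the same characteristic polynomial as A) gives
  χ_A(x) = x^3 + 3*x^2 + 3*x + 1
which factors as (x + 1)^3. The eigenvalues (with algebraic multiplicities) are λ = -1 with multiplicity 3.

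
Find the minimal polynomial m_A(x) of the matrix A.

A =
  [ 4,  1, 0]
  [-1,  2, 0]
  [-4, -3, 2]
x^3 - 8*x^2 + 21*x - 18

The characteristic polynomial is χ_A(x) = (x - 3)^2*(x - 2), so the eigenvalues are known. The minimal polynomial is
  m_A(x) = Π_λ (x − λ)^{k_λ}
where k_λ is the size of the *largest* Jordan block for λ (equivalently, the smallest k with (A − λI)^k v = 0 for every generalised eigenvector v of λ).

  λ = 2: largest Jordan block has size 1, contributing (x − 2)
  λ = 3: largest Jordan block has size 2, contributing (x − 3)^2

So m_A(x) = (x - 3)^2*(x - 2) = x^3 - 8*x^2 + 21*x - 18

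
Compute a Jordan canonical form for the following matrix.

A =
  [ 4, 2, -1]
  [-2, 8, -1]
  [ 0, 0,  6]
J_2(6) ⊕ J_1(6)

The characteristic polynomial is
  det(x·I − A) = x^3 - 18*x^2 + 108*x - 216 = (x - 6)^3

Eigenvalues and multiplicities (the geometric multiplicity of λ is n − rank(A − λI), which equals the number of Jordan blocks for λ):
  λ = 6: algebraic multiplicity = 3, geometric multiplicity = 2

Determining the block sizes for each eigenvalue:
  λ = 6: 2 blocks summing to 3 forces exactly one block of size 2 and the rest size 1 → block sizes [2, 1]

Assembling the blocks gives a Jordan form
J =
  [6, 1, 0]
  [0, 6, 0]
  [0, 0, 6]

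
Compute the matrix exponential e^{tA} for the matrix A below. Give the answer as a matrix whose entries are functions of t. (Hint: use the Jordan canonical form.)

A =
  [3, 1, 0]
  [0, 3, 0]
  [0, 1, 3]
e^{tA} =
  [exp(3*t), t*exp(3*t), 0]
  [0, exp(3*t), 0]
  [0, t*exp(3*t), exp(3*t)]

Strategy: write A = P · J · P⁻¹ where J is a Jordan canonical form, so e^{tA} = P · e^{tJ} · P⁻¹, and e^{tJ} can be computed block-by-block.

A has Jordan form
J =
  [3, 1, 0]
  [0, 3, 0]
  [0, 0, 3]
(up to reordering of blocks).

Per-block formulas:
  For a 1×1 block at λ = 3: exp(t · [3]) = [e^(3t)].
  For a 2×2 Jordan block J_2(3): exp(t · J_2(3)) = e^(3t)·(I + t·N), where N is the 2×2 nilpotent shift.

After assembling e^{tJ} and conjugating by P, we get:

e^{tA} =
  [exp(3*t), t*exp(3*t), 0]
  [0, exp(3*t), 0]
  [0, t*exp(3*t), exp(3*t)]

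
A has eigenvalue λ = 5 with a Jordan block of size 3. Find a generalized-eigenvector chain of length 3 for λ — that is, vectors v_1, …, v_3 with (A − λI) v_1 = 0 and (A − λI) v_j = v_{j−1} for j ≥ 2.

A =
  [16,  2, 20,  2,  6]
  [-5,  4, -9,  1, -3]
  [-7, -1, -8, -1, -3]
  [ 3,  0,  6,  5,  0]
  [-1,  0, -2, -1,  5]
A Jordan chain for λ = 5 of length 3:
v_1 = (-2, 1, 1, 0, 0)ᵀ
v_2 = (2, 1, -1, 0, -1)ᵀ
v_3 = (0, 0, 0, 1, 0)ᵀ

Let N = A − (5)·I. We want v_3 with N^3 v_3 = 0 but N^2 v_3 ≠ 0; then v_{j-1} := N · v_j for j = 3, …, 2.

Pick v_3 = (0, 0, 0, 1, 0)ᵀ.
Then v_2 = N · v_3 = (2, 1, -1, 0, -1)ᵀ.
Then v_1 = N · v_2 = (-2, 1, 1, 0, 0)ᵀ.

Sanity check: (A − (5)·I) v_1 = (0, 0, 0, 0, 0)ᵀ = 0. ✓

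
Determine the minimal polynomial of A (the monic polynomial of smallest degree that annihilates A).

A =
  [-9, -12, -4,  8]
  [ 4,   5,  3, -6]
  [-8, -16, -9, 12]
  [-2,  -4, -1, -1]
x^3 + 11*x^2 + 39*x + 45

The characteristic polynomial is χ_A(x) = (x + 3)^3*(x + 5), so the eigenvalues are known. The minimal polynomial is
  m_A(x) = Π_λ (x − λ)^{k_λ}
where k_λ is the size of the *largest* Jordan block for λ (equivalently, the smallest k with (A − λI)^k v = 0 for every generalised eigenvector v of λ).

  λ = -5: largest Jordan block has size 1, contributing (x + 5)
  λ = -3: largest Jordan block has size 2, contributing (x + 3)^2

So m_A(x) = (x + 3)^2*(x + 5) = x^3 + 11*x^2 + 39*x + 45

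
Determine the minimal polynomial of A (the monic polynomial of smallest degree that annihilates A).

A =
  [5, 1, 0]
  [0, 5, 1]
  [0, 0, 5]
x^3 - 15*x^2 + 75*x - 125

The characteristic polynomial is χ_A(x) = (x - 5)^3, so the eigenvalues are known. The minimal polynomial is
  m_A(x) = Π_λ (x − λ)^{k_λ}
where k_λ is the size of the *largest* Jordan block for λ (equivalently, the smallest k with (A − λI)^k v = 0 for every generalised eigenvector v of λ).

  λ = 5: largest Jordan block has size 3, contributing (x − 5)^3

So m_A(x) = (x - 5)^3 = x^3 - 15*x^2 + 75*x - 125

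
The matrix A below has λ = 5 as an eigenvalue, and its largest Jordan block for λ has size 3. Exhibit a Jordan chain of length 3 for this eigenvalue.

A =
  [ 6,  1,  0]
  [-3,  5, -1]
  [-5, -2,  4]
A Jordan chain for λ = 5 of length 3:
v_1 = (-2, 2, 6)ᵀ
v_2 = (1, -3, -5)ᵀ
v_3 = (1, 0, 0)ᵀ

Let N = A − (5)·I. We want v_3 with N^3 v_3 = 0 but N^2 v_3 ≠ 0; then v_{j-1} := N · v_j for j = 3, …, 2.

Pick v_3 = (1, 0, 0)ᵀ.
Then v_2 = N · v_3 = (1, -3, -5)ᵀ.
Then v_1 = N · v_2 = (-2, 2, 6)ᵀ.

Sanity check: (A − (5)·I) v_1 = (0, 0, 0)ᵀ = 0. ✓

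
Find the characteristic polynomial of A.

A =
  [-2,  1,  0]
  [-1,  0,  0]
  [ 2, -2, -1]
x^3 + 3*x^2 + 3*x + 1

Expanding det(x·I − A) (e.g. by cofactor expansion or by noting that A is similar to its Jordan form J, which has the same characteristic polynomial as A) gives
  χ_A(x) = x^3 + 3*x^2 + 3*x + 1
which factors as (x + 1)^3. The eigenvalues (with algebraic multiplicities) are λ = -1 with multiplicity 3.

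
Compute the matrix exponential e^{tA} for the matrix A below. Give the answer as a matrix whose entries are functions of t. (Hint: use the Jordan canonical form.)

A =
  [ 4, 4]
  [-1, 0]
e^{tA} =
  [2*t*exp(2*t) + exp(2*t), 4*t*exp(2*t)]
  [-t*exp(2*t), -2*t*exp(2*t) + exp(2*t)]

Strategy: write A = P · J · P⁻¹ where J is a Jordan canonical form, so e^{tA} = P · e^{tJ} · P⁻¹, and e^{tJ} can be computed block-by-block.

A has Jordan form
J =
  [2, 1]
  [0, 2]
(up to reordering of blocks).

Per-block formulas:
  For a 2×2 Jordan block J_2(2): exp(t · J_2(2)) = e^(2t)·(I + t·N), where N is the 2×2 nilpotent shift.

After assembling e^{tJ} and conjugating by P, we get:

e^{tA} =
  [2*t*exp(2*t) + exp(2*t), 4*t*exp(2*t)]
  [-t*exp(2*t), -2*t*exp(2*t) + exp(2*t)]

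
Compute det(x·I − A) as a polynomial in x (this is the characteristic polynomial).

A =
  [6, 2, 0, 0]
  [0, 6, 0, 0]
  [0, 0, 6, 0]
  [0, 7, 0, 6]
x^4 - 24*x^3 + 216*x^2 - 864*x + 1296

Expanding det(x·I − A) (e.g. by cofactor expansion or by noting that A is similar to its Jordan form J, which has the same characteristic polynomial as A) gives
  χ_A(x) = x^4 - 24*x^3 + 216*x^2 - 864*x + 1296
which factors as (x - 6)^4. The eigenvalues (with algebraic multiplicities) are λ = 6 with multiplicity 4.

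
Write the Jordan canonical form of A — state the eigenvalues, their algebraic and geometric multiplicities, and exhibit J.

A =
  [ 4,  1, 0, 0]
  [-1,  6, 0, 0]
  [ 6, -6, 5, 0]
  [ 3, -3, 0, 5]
J_2(5) ⊕ J_1(5) ⊕ J_1(5)

The characteristic polynomial is
  det(x·I − A) = x^4 - 20*x^3 + 150*x^2 - 500*x + 625 = (x - 5)^4

Eigenvalues and multiplicities (the geometric multiplicity of λ is n − rank(A − λI), which equals the number of Jordan blocks for λ):
  λ = 5: algebraic multiplicity = 4, geometric multiplicity = 3

Determining the block sizes for each eigenvalue:
  λ = 5: 3 blocks summing to 4 forces exactly one block of size 2 and the rest size 1 → block sizes [2, 1, 1]

Assembling the blocks gives a Jordan form
J =
  [5, 1, 0, 0]
  [0, 5, 0, 0]
  [0, 0, 5, 0]
  [0, 0, 0, 5]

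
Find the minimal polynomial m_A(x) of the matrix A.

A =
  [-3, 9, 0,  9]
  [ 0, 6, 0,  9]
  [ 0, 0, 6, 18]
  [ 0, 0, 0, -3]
x^2 - 3*x - 18

The characteristic polynomial is χ_A(x) = (x - 6)^2*(x + 3)^2, so the eigenvalues are known. The minimal polynomial is
  m_A(x) = Π_λ (x − λ)^{k_λ}
where k_λ is the size of the *largest* Jordan block for λ (equivalently, the smallest k with (A − λI)^k v = 0 for every generalised eigenvector v of λ).

  λ = -3: largest Jordan block has size 1, contributing (x + 3)
  λ = 6: largest Jordan block has size 1, contributing (x − 6)

So m_A(x) = (x - 6)*(x + 3) = x^2 - 3*x - 18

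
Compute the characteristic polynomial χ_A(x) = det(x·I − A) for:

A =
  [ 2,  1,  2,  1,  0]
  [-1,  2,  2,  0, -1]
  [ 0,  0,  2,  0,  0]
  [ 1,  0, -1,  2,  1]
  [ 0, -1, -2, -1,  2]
x^5 - 10*x^4 + 40*x^3 - 80*x^2 + 80*x - 32

Expanding det(x·I − A) (e.g. by cofactor expansion or by noting that A is similar to its Jordan form J, which has the same characteristic polynomial as A) gives
  χ_A(x) = x^5 - 10*x^4 + 40*x^3 - 80*x^2 + 80*x - 32
which factors as (x - 2)^5. The eigenvalues (with algebraic multiplicities) are λ = 2 with multiplicity 5.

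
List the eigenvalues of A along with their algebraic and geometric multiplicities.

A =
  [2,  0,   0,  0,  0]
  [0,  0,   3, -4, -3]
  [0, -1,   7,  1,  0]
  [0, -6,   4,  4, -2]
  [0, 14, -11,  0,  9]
λ = 2: alg = 2, geom = 2; λ = 6: alg = 3, geom = 1

Step 1 — factor the characteristic polynomial to read off the algebraic multiplicities:
  χ_A(x) = (x - 6)^3*(x - 2)^2

Step 2 — compute geometric multiplicities via the rank-nullity identity g(λ) = n − rank(A − λI):
  rank(A − (2)·I) = 3, so dim ker(A − (2)·I) = n − 3 = 2
  rank(A − (6)·I) = 4, so dim ker(A − (6)·I) = n − 4 = 1

Summary:
  λ = 2: algebraic multiplicity = 2, geometric multiplicity = 2
  λ = 6: algebraic multiplicity = 3, geometric multiplicity = 1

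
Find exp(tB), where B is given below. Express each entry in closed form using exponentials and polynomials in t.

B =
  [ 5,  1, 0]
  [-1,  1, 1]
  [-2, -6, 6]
e^{tB} =
  [t*exp(4*t) + exp(4*t), -t^2*exp(4*t) + t*exp(4*t), t^2*exp(4*t)/2]
  [-t*exp(4*t), t^2*exp(4*t) - 3*t*exp(4*t) + exp(4*t), -t^2*exp(4*t)/2 + t*exp(4*t)]
  [-2*t*exp(4*t), 2*t^2*exp(4*t) - 6*t*exp(4*t), -t^2*exp(4*t) + 2*t*exp(4*t) + exp(4*t)]

Strategy: write B = P · J · P⁻¹ where J is a Jordan canonical form, so e^{tB} = P · e^{tJ} · P⁻¹, and e^{tJ} can be computed block-by-block.

B has Jordan form
J =
  [4, 1, 0]
  [0, 4, 1]
  [0, 0, 4]
(up to reordering of blocks).

Per-block formulas:
  For a 3×3 Jordan block J_3(4): exp(t · J_3(4)) = e^(4t)·(I + t·N + (t^2/2)·N^2), where N is the 3×3 nilpotent shift.

After assembling e^{tJ} and conjugating by P, we get:

e^{tB} =
  [t*exp(4*t) + exp(4*t), -t^2*exp(4*t) + t*exp(4*t), t^2*exp(4*t)/2]
  [-t*exp(4*t), t^2*exp(4*t) - 3*t*exp(4*t) + exp(4*t), -t^2*exp(4*t)/2 + t*exp(4*t)]
  [-2*t*exp(4*t), 2*t^2*exp(4*t) - 6*t*exp(4*t), -t^2*exp(4*t) + 2*t*exp(4*t) + exp(4*t)]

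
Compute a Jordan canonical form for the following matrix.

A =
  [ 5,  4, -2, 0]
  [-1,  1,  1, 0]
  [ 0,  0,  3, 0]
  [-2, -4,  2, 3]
J_2(3) ⊕ J_1(3) ⊕ J_1(3)

The characteristic polynomial is
  det(x·I − A) = x^4 - 12*x^3 + 54*x^2 - 108*x + 81 = (x - 3)^4

Eigenvalues and multiplicities (the geometric multiplicity of λ is n − rank(A − λI), which equals the number of Jordan blocks for λ):
  λ = 3: algebraic multiplicity = 4, geometric multiplicity = 3

Determining the block sizes for each eigenvalue:
  λ = 3: 3 blocks summing to 4 forces exactly one block of size 2 and the rest size 1 → block sizes [2, 1, 1]

Assembling the blocks gives a Jordan form
J =
  [3, 1, 0, 0]
  [0, 3, 0, 0]
  [0, 0, 3, 0]
  [0, 0, 0, 3]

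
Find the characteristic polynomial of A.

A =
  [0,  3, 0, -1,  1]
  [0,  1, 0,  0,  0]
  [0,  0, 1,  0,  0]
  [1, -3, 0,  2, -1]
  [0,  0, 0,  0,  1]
x^5 - 5*x^4 + 10*x^3 - 10*x^2 + 5*x - 1

Expanding det(x·I − A) (e.g. by cofactor expansion or by noting that A is similar to its Jordan form J, which has the same characteristic polynomial as A) gives
  χ_A(x) = x^5 - 5*x^4 + 10*x^3 - 10*x^2 + 5*x - 1
which factors as (x - 1)^5. The eigenvalues (with algebraic multiplicities) are λ = 1 with multiplicity 5.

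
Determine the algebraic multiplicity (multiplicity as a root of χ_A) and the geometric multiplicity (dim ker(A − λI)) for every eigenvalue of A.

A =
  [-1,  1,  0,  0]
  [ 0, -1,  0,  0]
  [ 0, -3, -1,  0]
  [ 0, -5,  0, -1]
λ = -1: alg = 4, geom = 3

Step 1 — factor the characteristic polynomial to read off the algebraic multiplicities:
  χ_A(x) = (x + 1)^4

Step 2 — compute geometric multiplicities via the rank-nullity identity g(λ) = n − rank(A − λI):
  rank(A − (-1)·I) = 1, so dim ker(A − (-1)·I) = n − 1 = 3

Summary:
  λ = -1: algebraic multiplicity = 4, geometric multiplicity = 3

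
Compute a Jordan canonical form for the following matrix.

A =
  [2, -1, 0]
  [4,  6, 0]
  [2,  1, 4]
J_2(4) ⊕ J_1(4)

The characteristic polynomial is
  det(x·I − A) = x^3 - 12*x^2 + 48*x - 64 = (x - 4)^3

Eigenvalues and multiplicities (the geometric multiplicity of λ is n − rank(A − λI), which equals the number of Jordan blocks for λ):
  λ = 4: algebraic multiplicity = 3, geometric multiplicity = 2

Determining the block sizes for each eigenvalue:
  λ = 4: 2 blocks summing to 3 forces exactly one block of size 2 and the rest size 1 → block sizes [2, 1]

Assembling the blocks gives a Jordan form
J =
  [4, 1, 0]
  [0, 4, 0]
  [0, 0, 4]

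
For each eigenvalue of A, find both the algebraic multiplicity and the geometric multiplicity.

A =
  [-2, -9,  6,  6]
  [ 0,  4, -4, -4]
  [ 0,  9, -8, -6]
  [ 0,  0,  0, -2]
λ = -2: alg = 4, geom = 3

Step 1 — factor the characteristic polynomial to read off the algebraic multiplicities:
  χ_A(x) = (x + 2)^4

Step 2 — compute geometric multiplicities via the rank-nullity identity g(λ) = n − rank(A − λI):
  rank(A − (-2)·I) = 1, so dim ker(A − (-2)·I) = n − 1 = 3

Summary:
  λ = -2: algebraic multiplicity = 4, geometric multiplicity = 3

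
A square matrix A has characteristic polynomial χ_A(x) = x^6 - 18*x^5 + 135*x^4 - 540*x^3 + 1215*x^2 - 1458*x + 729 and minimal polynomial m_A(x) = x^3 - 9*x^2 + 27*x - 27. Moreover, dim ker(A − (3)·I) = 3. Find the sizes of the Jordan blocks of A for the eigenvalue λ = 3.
Block sizes for λ = 3: [3, 2, 1]

Step 1 — from the characteristic polynomial, algebraic multiplicity of λ = 3 is 6. From dim ker(A − (3)·I) = 3, there are exactly 3 Jordan blocks for λ = 3.
Step 2 — from the minimal polynomial, the factor (x − 3)^3 tells us the largest block for λ = 3 has size 3.
Step 3 — with total size 6, 3 blocks, and largest block 3, the block sizes (in nonincreasing order) are [3, 2, 1].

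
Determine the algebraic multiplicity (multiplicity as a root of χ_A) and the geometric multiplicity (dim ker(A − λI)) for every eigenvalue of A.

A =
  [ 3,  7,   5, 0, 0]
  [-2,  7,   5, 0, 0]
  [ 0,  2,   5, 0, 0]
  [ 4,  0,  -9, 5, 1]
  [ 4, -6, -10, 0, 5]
λ = 5: alg = 5, geom = 2

Step 1 — factor the characteristic polynomial to read off the algebraic multiplicities:
  χ_A(x) = (x - 5)^5

Step 2 — compute geometric multiplicities via the rank-nullity identity g(λ) = n − rank(A − λI):
  rank(A − (5)·I) = 3, so dim ker(A − (5)·I) = n − 3 = 2

Summary:
  λ = 5: algebraic multiplicity = 5, geometric multiplicity = 2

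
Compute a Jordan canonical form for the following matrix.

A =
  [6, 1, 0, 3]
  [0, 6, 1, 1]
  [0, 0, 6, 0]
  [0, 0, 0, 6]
J_3(6) ⊕ J_1(6)

The characteristic polynomial is
  det(x·I − A) = x^4 - 24*x^3 + 216*x^2 - 864*x + 1296 = (x - 6)^4

Eigenvalues and multiplicities (the geometric multiplicity of λ is n − rank(A − λI), which equals the number of Jordan blocks for λ):
  λ = 6: algebraic multiplicity = 4, geometric multiplicity = 2

Determining the block sizes for each eigenvalue:
  λ = 6: with am = 4 and gm = 2, the partition is not yet determined (e.g. several partitions of 4 into 2 parts exist). Let N = A − (6)·I. Computing rank(N^1) = 2, rank(N^2) = 1, rank(N^3) = 0; the number of blocks of size ≥ j is rank(N^{j−1}) − rank(N^j), giving [2, 1, 1]. So we have 1 block(s) of size 3, 1 block(s) of size 1 → block sizes [3, 1]

Assembling the blocks gives a Jordan form
J =
  [6, 1, 0, 0]
  [0, 6, 1, 0]
  [0, 0, 6, 0]
  [0, 0, 0, 6]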